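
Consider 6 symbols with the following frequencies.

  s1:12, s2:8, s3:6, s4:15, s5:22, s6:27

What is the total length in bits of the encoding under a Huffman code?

220

Greedily combine the two least-frequent nodes:
s3(6) + s2(8) → 14
s1(12) + 14 → 26
s4(15) + s5(22) → 37
26 + s6(27) → 53
37 + 53 → 90
Total encoded bits = sum of merged weights = 14 + 26 + 37 + 53 + 90 = 220.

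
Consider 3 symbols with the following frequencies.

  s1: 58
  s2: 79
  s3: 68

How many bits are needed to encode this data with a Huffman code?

331

Build the Huffman tree bottom-up:
merge s1(58) and s3(68): 126
merge s2(79) and 126: 205
Each symbol's bit-cost is frequency × depth; summing gives 331 bits (equivalently 126 + 205).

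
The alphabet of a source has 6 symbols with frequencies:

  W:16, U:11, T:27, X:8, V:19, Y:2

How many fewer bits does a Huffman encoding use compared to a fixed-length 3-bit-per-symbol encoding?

52

Fixed-length: 3 bits × 83 symbols = 249 bits.
Huffman merges:
Y(2) + X(8) → 10
10 + U(11) → 21
W(16) + V(19) → 35
21 + T(27) → 48
35 + 48 → 83
Huffman total = 10 + 21 + 35 + 48 + 83 = 197 bits.
Saving = 249 − 197 = 52 bits.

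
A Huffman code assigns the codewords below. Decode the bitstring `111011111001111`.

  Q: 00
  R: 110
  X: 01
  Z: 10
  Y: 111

YXYZXY

Read left to right; each codeword is recognised as soon as it completes (prefix code):
  111→Y | 01→X | 111→Y | 10→Z | 01→X | 111→Y
Decoded message: YXYZXY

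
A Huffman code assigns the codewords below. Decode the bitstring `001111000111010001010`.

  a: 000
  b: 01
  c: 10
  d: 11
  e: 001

Read left to right; each codeword is recognised as soon as it completes (prefix code):
  001→e | 11→d | 10→c | 001→e | 11→d | 01→b | 000→a | 10→c | 10→c
Decoded message: edcedbacc

edcedbacc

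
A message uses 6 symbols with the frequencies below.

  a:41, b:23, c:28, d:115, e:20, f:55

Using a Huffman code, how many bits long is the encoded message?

659

Build the Huffman tree bottom-up:
combine e(20), b(23) → 43
combine c(28), a(41) → 69
combine 43, f(55) → 98
combine 69, 98 → 167
combine d(115), 167 → 282
The encoded length is the sum of every internal node's weight: 43 + 69 + 98 + 167 + 282 = 659 bits.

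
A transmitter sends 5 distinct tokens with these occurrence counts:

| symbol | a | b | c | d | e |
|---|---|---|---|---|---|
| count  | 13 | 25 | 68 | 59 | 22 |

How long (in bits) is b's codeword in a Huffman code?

Huffman merges, smallest pair first:
a(13) + e(22) → 35
b(25) + 35 → 60
d(59) + 60 → 119
c(68) + 119 → 187
b's leaf is at depth 3, giving a 3-bit codeword.

3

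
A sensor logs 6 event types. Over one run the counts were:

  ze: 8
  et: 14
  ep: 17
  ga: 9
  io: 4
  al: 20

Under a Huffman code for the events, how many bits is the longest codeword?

4

Merge the two lowest-weight nodes at each step:
io(4) + ze(8) → 12
ga(9) + 12 → 21
et(14) + ep(17) → 31
al(20) + 21 → 41
31 + 41 → 72
The rarest symbols sit at the bottom; the longest codeword is 4 bits.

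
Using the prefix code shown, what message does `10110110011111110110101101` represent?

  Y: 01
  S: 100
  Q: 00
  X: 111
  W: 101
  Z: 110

Read left to right; each codeword is recognised as soon as it completes (prefix code):
  101→W | 101→W | 100→S | 111→X | 111→X | 101→W | 101→W | 01→Y | 101→W
Decoded message: WWSXXWWYW

WWSXXWWYW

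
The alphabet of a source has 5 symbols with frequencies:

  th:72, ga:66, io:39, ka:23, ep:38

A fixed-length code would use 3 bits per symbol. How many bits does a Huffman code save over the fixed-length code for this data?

177

Fixed-length: 3 bits × 238 symbols = 714 bits.
Huffman merges:
merge ka(23) and ep(38): 61
merge io(39) and 61: 100
merge ga(66) and th(72): 138
merge 100 and 138: 238
Huffman total = 61 + 100 + 138 + 238 = 537 bits.
Saving = 714 − 537 = 177 bits.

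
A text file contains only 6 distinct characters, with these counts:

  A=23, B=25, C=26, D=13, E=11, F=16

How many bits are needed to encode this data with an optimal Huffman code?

Merge the two smallest weights repeatedly:
combine E(11), D(13) → 24
combine F(16), A(23) → 39
combine 24, B(25) → 49
combine C(26), 39 → 65
combine 49, 65 → 114
The encoded length is the sum of every internal node's weight: 24 + 39 + 49 + 65 + 114 = 291 bits.

291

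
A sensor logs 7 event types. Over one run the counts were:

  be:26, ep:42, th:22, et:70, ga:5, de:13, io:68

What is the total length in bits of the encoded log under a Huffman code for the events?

616

Build the Huffman tree bottom-up:
ga(5) + de(13) → 18
18 + th(22) → 40
be(26) + 40 → 66
ep(42) + 66 → 108
io(68) + et(70) → 138
108 + 138 → 246
Each symbol's bit-cost is frequency × depth; summing gives 616 bits (equivalently 18 + 40 + 66 + 108 + 138 + 246).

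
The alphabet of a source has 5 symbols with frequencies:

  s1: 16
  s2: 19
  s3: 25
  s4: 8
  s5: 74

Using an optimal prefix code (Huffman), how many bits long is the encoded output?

Build the Huffman tree bottom-up:
combine s4(8), s1(16) → 24
combine s2(19), 24 → 43
combine s3(25), 43 → 68
combine 68, s5(74) → 142
The encoded length is the sum of every internal node's weight: 24 + 43 + 68 + 142 = 277 bits.

277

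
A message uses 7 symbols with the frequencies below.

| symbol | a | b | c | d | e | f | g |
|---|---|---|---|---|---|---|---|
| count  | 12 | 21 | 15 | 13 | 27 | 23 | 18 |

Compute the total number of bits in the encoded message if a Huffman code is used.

Build the Huffman tree bottom-up:
merge a(12) and d(13): 25
merge c(15) and g(18): 33
merge b(21) and f(23): 44
merge 25 and e(27): 52
merge 33 and 44: 77
merge 52 and 77: 129
The encoded length is the sum of every internal node's weight: 25 + 33 + 44 + 52 + 77 + 129 = 360 bits.

360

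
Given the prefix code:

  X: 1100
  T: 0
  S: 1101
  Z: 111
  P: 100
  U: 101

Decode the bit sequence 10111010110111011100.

USTSSX

Read left to right; each codeword is recognised as soon as it completes (prefix code):
  101→U | 1101→S | 0→T | 1101→S | 1101→S | 1100→X
Decoded message: USTSSX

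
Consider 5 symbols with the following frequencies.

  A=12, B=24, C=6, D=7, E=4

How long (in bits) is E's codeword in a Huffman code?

4

Build the tree from the bottom:
merge E(4) and C(6): 10
merge D(7) and 10: 17
merge A(12) and 17: 29
merge B(24) and 29: 53
The subtree containing E is merged 4 times, so code length = 4.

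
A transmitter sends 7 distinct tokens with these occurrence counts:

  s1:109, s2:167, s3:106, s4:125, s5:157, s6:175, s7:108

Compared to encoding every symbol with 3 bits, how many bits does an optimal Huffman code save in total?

175

Fixed-length: 3 bits × 947 symbols = 2841 bits.
Huffman merges:
merge s3(106) and s7(108): 214
merge s1(109) and s4(125): 234
merge s5(157) and s2(167): 324
merge s6(175) and 214: 389
merge 234 and 324: 558
merge 389 and 558: 947
Huffman total = 214 + 234 + 324 + 389 + 558 + 947 = 2666 bits.
Saving = 2841 − 2666 = 175 bits.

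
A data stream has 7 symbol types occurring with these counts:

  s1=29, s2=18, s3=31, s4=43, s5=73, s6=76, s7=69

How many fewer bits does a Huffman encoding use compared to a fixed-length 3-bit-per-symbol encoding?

102

Fixed-length: 3 bits × 339 symbols = 1017 bits.
Huffman merges:
merge s2(18) and s1(29): 47
merge s3(31) and s4(43): 74
merge 47 and s7(69): 116
merge s5(73) and 74: 147
merge s6(76) and 116: 192
merge 147 and 192: 339
Huffman total = 47 + 74 + 116 + 147 + 192 + 339 = 915 bits.
Saving = 1017 − 915 = 102 bits.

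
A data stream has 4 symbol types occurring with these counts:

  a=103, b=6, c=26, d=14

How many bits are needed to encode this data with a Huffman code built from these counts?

215

Build the Huffman tree bottom-up:
b(6) + d(14) → 20
20 + c(26) → 46
46 + a(103) → 149
The encoded length is the sum of every internal node's weight: 20 + 46 + 149 = 215 bits.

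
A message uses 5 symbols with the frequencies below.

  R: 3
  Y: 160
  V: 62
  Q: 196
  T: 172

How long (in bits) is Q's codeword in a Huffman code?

Repeatedly merge the two smallest:
combine R(3), V(62) → 65
combine 65, Y(160) → 225
combine T(172), Q(196) → 368
combine 225, 368 → 593
The subtree containing Q is merged 2 times, so code length = 2.

2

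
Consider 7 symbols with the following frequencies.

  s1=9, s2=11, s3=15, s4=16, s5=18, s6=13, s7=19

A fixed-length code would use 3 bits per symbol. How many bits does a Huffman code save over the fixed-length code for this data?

Fixed-length: 3 bits × 101 symbols = 303 bits.
Huffman merges:
s1(9) + s2(11) → 20
s6(13) + s3(15) → 28
s4(16) + s5(18) → 34
s7(19) + 20 → 39
28 + 34 → 62
39 + 62 → 101
Huffman total = 20 + 28 + 34 + 39 + 62 + 101 = 284 bits.
Saving = 303 − 284 = 19 bits.

19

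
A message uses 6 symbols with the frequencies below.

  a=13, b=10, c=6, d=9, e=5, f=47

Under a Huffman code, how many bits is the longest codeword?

4

Merge the two lowest-weight nodes at each step:
merge e(5) and c(6): 11
merge d(9) and b(10): 19
merge 11 and a(13): 24
merge 19 and 24: 43
merge 43 and f(47): 90
The rarest symbols sit at the bottom; the longest codeword is 4 bits.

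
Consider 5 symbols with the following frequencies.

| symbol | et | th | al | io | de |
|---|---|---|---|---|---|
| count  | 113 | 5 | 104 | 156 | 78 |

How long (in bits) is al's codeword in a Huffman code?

2

Huffman merges, smallest pair first:
merge th(5) and de(78): 83
merge 83 and al(104): 187
merge et(113) and io(156): 269
merge 187 and 269: 456
al's leaf is at depth 2, giving a 2-bit codeword.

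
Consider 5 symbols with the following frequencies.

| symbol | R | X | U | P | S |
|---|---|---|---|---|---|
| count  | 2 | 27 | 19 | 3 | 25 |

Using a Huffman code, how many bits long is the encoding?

Build the Huffman tree bottom-up:
combine R(2), P(3) → 5
combine 5, U(19) → 24
combine 24, S(25) → 49
combine X(27), 49 → 76
The encoded length is the sum of every internal node's weight: 5 + 24 + 49 + 76 = 154 bits.

154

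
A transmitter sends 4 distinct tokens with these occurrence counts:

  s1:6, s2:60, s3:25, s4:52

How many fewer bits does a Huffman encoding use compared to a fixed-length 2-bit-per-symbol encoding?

29

Fixed-length: 2 bits × 143 symbols = 286 bits.
Huffman merges:
combine s1(6), s3(25) → 31
combine 31, s4(52) → 83
combine s2(60), 83 → 143
Huffman total = 31 + 83 + 143 = 257 bits.
Saving = 286 − 257 = 29 bits.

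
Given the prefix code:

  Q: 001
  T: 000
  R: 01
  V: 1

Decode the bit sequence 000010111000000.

Read left to right; each codeword is recognised as soon as it completes (prefix code):
  000→T | 01→R | 01→R | 1→V | 1→V | 000→T | 000→T
Decoded message: TRRVVTT

TRRVVTT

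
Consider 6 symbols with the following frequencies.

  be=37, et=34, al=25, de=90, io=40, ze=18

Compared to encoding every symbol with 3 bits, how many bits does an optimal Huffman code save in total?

137

Fixed-length: 3 bits × 244 symbols = 732 bits.
Huffman merges:
combine ze(18), al(25) → 43
combine et(34), be(37) → 71
combine io(40), 43 → 83
combine 71, 83 → 154
combine de(90), 154 → 244
Huffman total = 43 + 71 + 83 + 154 + 244 = 595 bits.
Saving = 732 − 595 = 137 bits.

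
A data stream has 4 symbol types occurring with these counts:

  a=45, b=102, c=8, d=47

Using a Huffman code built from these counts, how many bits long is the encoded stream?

355

Build the Huffman tree bottom-up:
c(8) + a(45) → 53
d(47) + 53 → 100
100 + b(102) → 202
Total encoded bits = sum of merged weights = 53 + 100 + 202 = 355.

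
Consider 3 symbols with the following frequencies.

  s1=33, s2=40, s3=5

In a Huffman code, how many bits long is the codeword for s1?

2

Build the tree from the bottom:
combine s3(5), s1(33) → 38
combine 38, s2(40) → 78
s1 sits 2 levels below the root, so its codeword is 2 bits.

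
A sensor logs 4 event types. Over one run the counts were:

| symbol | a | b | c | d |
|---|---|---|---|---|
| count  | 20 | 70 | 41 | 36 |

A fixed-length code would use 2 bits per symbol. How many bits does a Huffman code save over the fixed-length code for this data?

Fixed-length: 2 bits × 167 symbols = 334 bits.
Huffman merges:
a(20) + d(36) → 56
c(41) + 56 → 97
b(70) + 97 → 167
Huffman total = 56 + 97 + 167 = 320 bits.
Saving = 334 − 320 = 14 bits.

14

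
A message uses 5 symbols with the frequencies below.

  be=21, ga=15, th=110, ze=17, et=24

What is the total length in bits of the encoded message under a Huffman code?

Greedily combine the two least-frequent nodes:
combine ga(15), ze(17) → 32
combine be(21), et(24) → 45
combine 32, 45 → 77
combine 77, th(110) → 187
Total encoded bits = sum of merged weights = 32 + 45 + 77 + 187 = 341.

341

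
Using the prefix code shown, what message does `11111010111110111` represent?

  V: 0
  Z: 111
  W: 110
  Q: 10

Read left to right; each codeword is recognised as soon as it completes (prefix code):
  111→Z | 110→W | 10→Q | 111→Z | 110→W | 111→Z
Decoded message: ZWQZWZ

ZWQZWZ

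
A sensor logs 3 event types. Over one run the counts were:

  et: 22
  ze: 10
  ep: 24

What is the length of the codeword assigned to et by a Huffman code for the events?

Huffman merges, smallest pair first:
combine ze(10), et(22) → 32
combine ep(24), 32 → 56
et sits 2 levels below the root, so its codeword is 2 bits.

2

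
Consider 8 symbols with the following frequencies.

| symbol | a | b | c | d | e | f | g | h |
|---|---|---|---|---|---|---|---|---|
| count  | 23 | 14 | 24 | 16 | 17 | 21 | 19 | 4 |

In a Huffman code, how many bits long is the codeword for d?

3

Repeatedly merge the two smallest:
h(4) + b(14) → 18
d(16) + e(17) → 33
18 + g(19) → 37
f(21) + a(23) → 44
c(24) + 33 → 57
37 + 44 → 81
57 + 81 → 138
d's leaf is at depth 3, giving a 3-bit codeword.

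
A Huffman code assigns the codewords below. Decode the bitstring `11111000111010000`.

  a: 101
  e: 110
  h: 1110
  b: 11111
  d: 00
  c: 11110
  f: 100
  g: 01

Read left to right; each codeword is recognised as soon as it completes (prefix code):
  11111→b | 00→d | 01→g | 110→e | 100→f | 00→d
Decoded message: bdgefd

bdgefd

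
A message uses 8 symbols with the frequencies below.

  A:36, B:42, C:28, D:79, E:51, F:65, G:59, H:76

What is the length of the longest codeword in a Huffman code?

4

Merge the two lowest-weight nodes at each step:
merge C(28) and A(36): 64
merge B(42) and E(51): 93
merge G(59) and 64: 123
merge F(65) and H(76): 141
merge D(79) and 93: 172
merge 123 and 141: 264
merge 172 and 264: 436
Maximum depth reached is 4.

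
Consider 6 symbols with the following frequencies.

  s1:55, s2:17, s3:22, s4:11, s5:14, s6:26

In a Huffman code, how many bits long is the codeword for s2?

3

Build the tree from the bottom:
s4(11) + s5(14) → 25
s2(17) + s3(22) → 39
25 + s6(26) → 51
39 + 51 → 90
s1(55) + 90 → 145
s2 sits 3 levels below the root, so its codeword is 3 bits.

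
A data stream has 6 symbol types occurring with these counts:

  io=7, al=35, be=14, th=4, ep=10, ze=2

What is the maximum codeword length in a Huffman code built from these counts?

Merge the two lowest-weight nodes at each step:
ze(2) + th(4) → 6
6 + io(7) → 13
ep(10) + 13 → 23
be(14) + 23 → 37
al(35) + 37 → 72
The rarest symbols sit at the bottom; the longest codeword is 5 bits.

5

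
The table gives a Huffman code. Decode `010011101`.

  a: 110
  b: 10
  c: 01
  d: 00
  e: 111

cdec

Read left to right; each codeword is recognised as soon as it completes (prefix code):
  01→c | 00→d | 111→e | 01→c
Decoded message: cdec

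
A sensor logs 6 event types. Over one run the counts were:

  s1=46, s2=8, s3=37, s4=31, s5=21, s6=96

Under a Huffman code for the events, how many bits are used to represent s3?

Build the tree from the bottom:
combine s2(8), s5(21) → 29
combine 29, s4(31) → 60
combine s3(37), s1(46) → 83
combine 60, 83 → 143
combine s6(96), 143 → 239
The subtree containing s3 is merged 3 times, so code length = 3.

3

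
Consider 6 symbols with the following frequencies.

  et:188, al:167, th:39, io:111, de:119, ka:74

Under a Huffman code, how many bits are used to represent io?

3

Huffman merges, smallest pair first:
merge th(39) and ka(74): 113
merge io(111) and 113: 224
merge de(119) and al(167): 286
merge et(188) and 224: 412
merge 286 and 412: 698
io sits 3 levels below the root, so its codeword is 3 bits.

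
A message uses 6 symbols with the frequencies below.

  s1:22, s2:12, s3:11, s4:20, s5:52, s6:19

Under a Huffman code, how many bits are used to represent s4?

Repeatedly merge the two smallest:
combine s3(11), s2(12) → 23
combine s6(19), s4(20) → 39
combine s1(22), 23 → 45
combine 39, 45 → 84
combine s5(52), 84 → 136
s4's leaf is at depth 3, giving a 3-bit codeword.

3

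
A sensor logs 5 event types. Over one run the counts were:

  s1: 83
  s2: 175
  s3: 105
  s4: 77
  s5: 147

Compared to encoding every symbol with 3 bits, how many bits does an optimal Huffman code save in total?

Fixed-length: 3 bits × 587 symbols = 1761 bits.
Huffman merges:
merge s4(77) and s1(83): 160
merge s3(105) and s5(147): 252
merge 160 and s2(175): 335
merge 252 and 335: 587
Huffman total = 160 + 252 + 335 + 587 = 1334 bits.
Saving = 1761 − 1334 = 427 bits.

427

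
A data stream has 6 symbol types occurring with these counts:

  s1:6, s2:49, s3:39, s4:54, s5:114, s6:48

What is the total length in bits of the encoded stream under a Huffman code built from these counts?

747

Build the Huffman tree bottom-up:
combine s1(6), s3(39) → 45
combine 45, s6(48) → 93
combine s2(49), s4(54) → 103
combine 93, 103 → 196
combine s5(114), 196 → 310
Each symbol's bit-cost is frequency × depth; summing gives 747 bits (equivalently 45 + 93 + 103 + 196 + 310).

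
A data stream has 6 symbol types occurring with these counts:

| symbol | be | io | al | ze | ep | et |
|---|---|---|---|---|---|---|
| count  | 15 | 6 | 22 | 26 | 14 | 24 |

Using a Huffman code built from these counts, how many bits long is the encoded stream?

269

Build the Huffman tree bottom-up:
io(6) + ep(14) → 20
be(15) + 20 → 35
al(22) + et(24) → 46
ze(26) + 35 → 61
46 + 61 → 107
Total encoded bits = sum of merged weights = 20 + 35 + 46 + 61 + 107 = 269.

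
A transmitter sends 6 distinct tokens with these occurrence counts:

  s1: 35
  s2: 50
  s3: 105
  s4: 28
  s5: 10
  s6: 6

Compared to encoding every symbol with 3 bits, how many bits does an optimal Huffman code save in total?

Fixed-length: 3 bits × 234 symbols = 702 bits.
Huffman merges:
s6(6) + s5(10) → 16
16 + s4(28) → 44
s1(35) + 44 → 79
s2(50) + 79 → 129
s3(105) + 129 → 234
Huffman total = 16 + 44 + 79 + 129 + 234 = 502 bits.
Saving = 702 − 502 = 200 bits.

200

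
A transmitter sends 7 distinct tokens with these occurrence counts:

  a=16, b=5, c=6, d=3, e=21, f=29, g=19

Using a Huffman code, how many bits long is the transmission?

Greedily combine the two least-frequent nodes:
merge d(3) and b(5): 8
merge c(6) and 8: 14
merge 14 and a(16): 30
merge g(19) and e(21): 40
merge f(29) and 30: 59
merge 40 and 59: 99
Each symbol's bit-cost is frequency × depth; summing gives 250 bits (equivalently 8 + 14 + 30 + 40 + 59 + 99).

250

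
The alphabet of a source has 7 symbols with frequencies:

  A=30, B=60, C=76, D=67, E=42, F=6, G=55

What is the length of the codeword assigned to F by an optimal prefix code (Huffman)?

4

Huffman merges, smallest pair first:
combine F(6), A(30) → 36
combine 36, E(42) → 78
combine G(55), B(60) → 115
combine D(67), C(76) → 143
combine 78, 115 → 193
combine 143, 193 → 336
F sits 4 levels below the root, so its codeword is 4 bits.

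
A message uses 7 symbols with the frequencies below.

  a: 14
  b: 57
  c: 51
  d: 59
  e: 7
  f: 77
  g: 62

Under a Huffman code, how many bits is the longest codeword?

4

Merge the two lowest-weight nodes at each step:
e(7) + a(14) → 21
21 + c(51) → 72
b(57) + d(59) → 116
g(62) + 72 → 134
f(77) + 116 → 193
134 + 193 → 327
The first pair merged (e, a) ends up deepest, at depth 4.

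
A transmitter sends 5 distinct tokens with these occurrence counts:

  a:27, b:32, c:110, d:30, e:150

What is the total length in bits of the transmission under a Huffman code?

Build the Huffman tree bottom-up:
merge a(27) and d(30): 57
merge b(32) and 57: 89
merge 89 and c(110): 199
merge e(150) and 199: 349
Each symbol's bit-cost is frequency × depth; summing gives 694 bits (equivalently 57 + 89 + 199 + 349).

694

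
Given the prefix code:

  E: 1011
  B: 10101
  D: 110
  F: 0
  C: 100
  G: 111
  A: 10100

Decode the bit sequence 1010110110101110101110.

Read left to right; each codeword is recognised as soon as it completes (prefix code):
  10101→B | 1011→E | 0→F | 1011→E | 10101→B | 110→D
Decoded message: BEFEBD

BEFEBD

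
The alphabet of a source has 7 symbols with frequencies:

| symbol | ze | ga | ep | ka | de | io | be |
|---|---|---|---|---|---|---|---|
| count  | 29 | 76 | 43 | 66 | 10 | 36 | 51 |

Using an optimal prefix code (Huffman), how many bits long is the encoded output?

830

Greedily combine the two least-frequent nodes:
de(10) + ze(29) → 39
io(36) + 39 → 75
ep(43) + be(51) → 94
ka(66) + 75 → 141
ga(76) + 94 → 170
141 + 170 → 311
Each symbol's bit-cost is frequency × depth; summing gives 830 bits (equivalently 39 + 75 + 94 + 141 + 170 + 311).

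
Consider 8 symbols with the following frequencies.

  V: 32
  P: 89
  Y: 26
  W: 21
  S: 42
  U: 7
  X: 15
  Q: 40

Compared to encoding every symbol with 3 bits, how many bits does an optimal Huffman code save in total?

67

Fixed-length: 3 bits × 272 symbols = 816 bits.
Huffman merges:
combine U(7), X(15) → 22
combine W(21), 22 → 43
combine Y(26), V(32) → 58
combine Q(40), S(42) → 82
combine 43, 58 → 101
combine 82, P(89) → 171
combine 101, 171 → 272
Huffman total = 22 + 43 + 58 + 82 + 101 + 171 + 272 = 749 bits.
Saving = 816 − 749 = 67 bits.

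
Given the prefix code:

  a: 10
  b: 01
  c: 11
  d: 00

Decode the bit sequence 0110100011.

baadc

Read left to right; each codeword is recognised as soon as it completes (prefix code):
  01→b | 10→a | 10→a | 00→d | 11→c
Decoded message: baadc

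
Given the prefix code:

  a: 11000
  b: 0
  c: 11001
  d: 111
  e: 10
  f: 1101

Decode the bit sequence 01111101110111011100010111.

bdfffaed

Read left to right; each codeword is recognised as soon as it completes (prefix code):
  0→b | 111→d | 1101→f | 1101→f | 1101→f | 11000→a | 10→e | 111→d
Decoded message: bdfffaed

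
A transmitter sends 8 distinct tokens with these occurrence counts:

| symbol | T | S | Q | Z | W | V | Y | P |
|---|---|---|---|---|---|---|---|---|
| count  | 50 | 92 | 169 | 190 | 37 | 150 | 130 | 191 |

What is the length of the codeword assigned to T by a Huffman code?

5

Build the tree from the bottom:
W(37) + T(50) → 87
87 + S(92) → 179
Y(130) + V(150) → 280
Q(169) + 179 → 348
Z(190) + P(191) → 381
280 + 348 → 628
381 + 628 → 1009
T's leaf is at depth 5, giving a 5-bit codeword.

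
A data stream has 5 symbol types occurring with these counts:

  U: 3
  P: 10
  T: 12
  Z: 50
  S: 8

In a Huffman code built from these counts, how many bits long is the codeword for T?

2

Build the tree from the bottom:
U(3) + S(8) → 11
P(10) + 11 → 21
T(12) + 21 → 33
33 + Z(50) → 83
T's leaf is at depth 2, giving a 2-bit codeword.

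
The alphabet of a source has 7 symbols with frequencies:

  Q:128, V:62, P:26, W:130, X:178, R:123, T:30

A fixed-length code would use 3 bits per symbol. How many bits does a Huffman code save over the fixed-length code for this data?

Fixed-length: 3 bits × 677 symbols = 2031 bits.
Huffman merges:
combine P(26), T(30) → 56
combine 56, V(62) → 118
combine 118, R(123) → 241
combine Q(128), W(130) → 258
combine X(178), 241 → 419
combine 258, 419 → 677
Huffman total = 56 + 118 + 241 + 258 + 419 + 677 = 1769 bits.
Saving = 2031 − 1769 = 262 bits.

262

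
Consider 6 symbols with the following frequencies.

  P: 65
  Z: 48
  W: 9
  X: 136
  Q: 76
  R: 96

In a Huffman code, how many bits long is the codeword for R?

2

Repeatedly merge the two smallest:
merge W(9) and Z(48): 57
merge 57 and P(65): 122
merge Q(76) and R(96): 172
merge 122 and X(136): 258
merge 172 and 258: 430
R sits 2 levels below the root, so its codeword is 2 bits.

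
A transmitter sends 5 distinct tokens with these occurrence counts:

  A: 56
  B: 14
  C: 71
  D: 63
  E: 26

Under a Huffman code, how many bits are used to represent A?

2

Build the tree from the bottom:
merge B(14) and E(26): 40
merge 40 and A(56): 96
merge D(63) and C(71): 134
merge 96 and 134: 230
A's leaf is at depth 2, giving a 2-bit codeword.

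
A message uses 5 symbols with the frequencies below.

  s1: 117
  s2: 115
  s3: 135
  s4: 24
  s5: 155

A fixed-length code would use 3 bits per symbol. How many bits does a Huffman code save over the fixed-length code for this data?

Fixed-length: 3 bits × 546 symbols = 1638 bits.
Huffman merges:
combine s4(24), s2(115) → 139
combine s1(117), s3(135) → 252
combine 139, s5(155) → 294
combine 252, 294 → 546
Huffman total = 139 + 252 + 294 + 546 = 1231 bits.
Saving = 1638 − 1231 = 407 bits.

407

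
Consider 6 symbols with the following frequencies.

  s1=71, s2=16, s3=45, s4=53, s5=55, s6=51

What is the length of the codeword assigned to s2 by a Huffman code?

Build the tree from the bottom:
combine s2(16), s3(45) → 61
combine s6(51), s4(53) → 104
combine s5(55), 61 → 116
combine s1(71), 104 → 175
combine 116, 175 → 291
The subtree containing s2 is merged 3 times, so code length = 3.

3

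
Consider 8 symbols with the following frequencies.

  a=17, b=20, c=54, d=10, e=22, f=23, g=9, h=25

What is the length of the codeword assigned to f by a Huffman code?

3

Repeatedly merge the two smallest:
merge g(9) and d(10): 19
merge a(17) and 19: 36
merge b(20) and e(22): 42
merge f(23) and h(25): 48
merge 36 and 42: 78
merge 48 and c(54): 102
merge 78 and 102: 180
f's leaf is at depth 3, giving a 3-bit codeword.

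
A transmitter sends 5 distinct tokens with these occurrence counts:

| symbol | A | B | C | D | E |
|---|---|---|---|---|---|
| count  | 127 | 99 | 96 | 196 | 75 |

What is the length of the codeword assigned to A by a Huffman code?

Build the tree from the bottom:
E(75) + C(96) → 171
B(99) + A(127) → 226
171 + D(196) → 367
226 + 367 → 593
A's leaf is at depth 2, giving a 2-bit codeword.

2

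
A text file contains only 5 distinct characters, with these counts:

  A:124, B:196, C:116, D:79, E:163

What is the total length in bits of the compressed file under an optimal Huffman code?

Greedily combine the two least-frequent nodes:
D(79) + C(116) → 195
A(124) + E(163) → 287
195 + B(196) → 391
287 + 391 → 678
The encoded length is the sum of every internal node's weight: 195 + 287 + 391 + 678 = 1551 bits.

1551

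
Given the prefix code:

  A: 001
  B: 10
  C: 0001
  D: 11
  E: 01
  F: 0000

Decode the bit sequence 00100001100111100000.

Read left to right; each codeword is recognised as soon as it completes (prefix code):
  001→A | 0000→F | 11→D | 001→A | 11→D | 10→B | 0000→F
Decoded message: AFDADBF

AFDADBF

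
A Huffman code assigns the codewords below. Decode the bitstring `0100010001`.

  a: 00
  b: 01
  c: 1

Read left to right; each codeword is recognised as soon as it completes (prefix code):
  01→b | 00→a | 01→b | 00→a | 01→b
Decoded message: babab

babab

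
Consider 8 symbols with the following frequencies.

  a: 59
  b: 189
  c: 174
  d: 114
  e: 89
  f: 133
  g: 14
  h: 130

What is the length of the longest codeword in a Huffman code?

5

Merge the two lowest-weight nodes at each step:
combine g(14), a(59) → 73
combine 73, e(89) → 162
combine d(114), h(130) → 244
combine f(133), 162 → 295
combine c(174), b(189) → 363
combine 244, 295 → 539
combine 363, 539 → 902
Maximum depth reached is 5.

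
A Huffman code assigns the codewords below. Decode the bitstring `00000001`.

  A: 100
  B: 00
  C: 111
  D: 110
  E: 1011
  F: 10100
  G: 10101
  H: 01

BBBH

Read left to right; each codeword is recognised as soon as it completes (prefix code):
  00→B | 00→B | 00→B | 01→H
Decoded message: BBBH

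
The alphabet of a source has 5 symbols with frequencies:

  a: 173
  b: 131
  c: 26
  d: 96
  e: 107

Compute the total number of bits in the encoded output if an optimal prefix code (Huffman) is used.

Merge the two smallest weights repeatedly:
c(26) + d(96) → 122
e(107) + 122 → 229
b(131) + a(173) → 304
229 + 304 → 533
Total encoded bits = sum of merged weights = 122 + 229 + 304 + 533 = 1188.

1188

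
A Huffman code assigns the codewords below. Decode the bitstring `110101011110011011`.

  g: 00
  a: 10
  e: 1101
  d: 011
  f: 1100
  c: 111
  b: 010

ebcadd

Read left to right; each codeword is recognised as soon as it completes (prefix code):
  1101→e | 010→b | 111→c | 10→a | 011→d | 011→d
Decoded message: ebcadd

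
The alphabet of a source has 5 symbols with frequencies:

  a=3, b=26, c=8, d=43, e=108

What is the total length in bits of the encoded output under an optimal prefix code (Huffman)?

316

Greedily combine the two least-frequent nodes:
a(3) + c(8) → 11
11 + b(26) → 37
37 + d(43) → 80
80 + e(108) → 188
Each symbol's bit-cost is frequency × depth; summing gives 316 bits (equivalently 11 + 37 + 80 + 188).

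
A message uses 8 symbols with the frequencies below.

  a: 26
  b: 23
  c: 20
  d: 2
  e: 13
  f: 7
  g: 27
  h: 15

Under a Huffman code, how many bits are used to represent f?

Build the tree from the bottom:
merge d(2) and f(7): 9
merge 9 and e(13): 22
merge h(15) and c(20): 35
merge 22 and b(23): 45
merge a(26) and g(27): 53
merge 35 and 45: 80
merge 53 and 80: 133
The subtree containing f is merged 5 times, so code length = 5.

5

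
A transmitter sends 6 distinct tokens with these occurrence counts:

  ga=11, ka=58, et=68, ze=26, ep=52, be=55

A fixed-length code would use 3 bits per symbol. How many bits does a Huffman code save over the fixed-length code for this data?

144

Fixed-length: 3 bits × 270 symbols = 810 bits.
Huffman merges:
ga(11) + ze(26) → 37
37 + ep(52) → 89
be(55) + ka(58) → 113
et(68) + 89 → 157
113 + 157 → 270
Huffman total = 37 + 89 + 113 + 157 + 270 = 666 bits.
Saving = 810 − 666 = 144 bits.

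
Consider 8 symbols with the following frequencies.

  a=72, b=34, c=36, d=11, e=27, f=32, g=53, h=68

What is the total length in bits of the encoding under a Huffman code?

Build the Huffman tree bottom-up:
combine d(11), e(27) → 38
combine f(32), b(34) → 66
combine c(36), 38 → 74
combine g(53), 66 → 119
combine h(68), a(72) → 140
combine 74, 119 → 193
combine 140, 193 → 333
Each symbol's bit-cost is frequency × depth; summing gives 963 bits (equivalently 38 + 66 + 74 + 119 + 140 + 193 + 333).

963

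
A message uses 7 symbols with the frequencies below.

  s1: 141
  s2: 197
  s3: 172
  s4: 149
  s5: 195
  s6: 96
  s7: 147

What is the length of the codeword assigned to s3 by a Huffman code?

3

Build the tree from the bottom:
merge s6(96) and s1(141): 237
merge s7(147) and s4(149): 296
merge s3(172) and s5(195): 367
merge s2(197) and 237: 434
merge 296 and 367: 663
merge 434 and 663: 1097
s3's leaf is at depth 3, giving a 3-bit codeword.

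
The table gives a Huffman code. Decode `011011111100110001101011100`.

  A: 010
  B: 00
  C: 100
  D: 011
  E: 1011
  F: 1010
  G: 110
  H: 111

DDHCGBGEC

Read left to right; each codeword is recognised as soon as it completes (prefix code):
  011→D | 011→D | 111→H | 100→C | 110→G | 00→B | 110→G | 1011→E | 100→C
Decoded message: DDHCGBGEC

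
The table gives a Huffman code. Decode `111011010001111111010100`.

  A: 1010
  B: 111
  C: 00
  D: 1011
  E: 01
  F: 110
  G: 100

Read left to right; each codeword is recognised as soon as it completes (prefix code):
  111→B | 01→E | 1010→A | 00→C | 111→B | 111→B | 1010→A | 100→G
Decoded message: BEACBBAG

BEACBBAG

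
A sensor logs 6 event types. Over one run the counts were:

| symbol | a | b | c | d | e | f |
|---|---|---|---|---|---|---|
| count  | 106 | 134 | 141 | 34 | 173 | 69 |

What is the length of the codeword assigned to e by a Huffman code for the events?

2

Build the tree from the bottom:
merge d(34) and f(69): 103
merge 103 and a(106): 209
merge b(134) and c(141): 275
merge e(173) and 209: 382
merge 275 and 382: 657
e's leaf is at depth 2, giving a 2-bit codeword.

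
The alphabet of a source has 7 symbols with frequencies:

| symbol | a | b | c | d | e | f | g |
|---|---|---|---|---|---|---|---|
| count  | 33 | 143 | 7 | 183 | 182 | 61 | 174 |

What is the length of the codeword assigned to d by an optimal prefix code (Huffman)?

Repeatedly merge the two smallest:
merge c(7) and a(33): 40
merge 40 and f(61): 101
merge 101 and b(143): 244
merge g(174) and e(182): 356
merge d(183) and 244: 427
merge 356 and 427: 783
The subtree containing d is merged 2 times, so code length = 2.

2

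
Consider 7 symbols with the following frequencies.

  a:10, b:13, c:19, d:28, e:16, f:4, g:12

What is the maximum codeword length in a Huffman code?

4

Merge the two lowest-weight nodes at each step:
combine f(4), a(10) → 14
combine g(12), b(13) → 25
combine 14, e(16) → 30
combine c(19), 25 → 44
combine d(28), 30 → 58
combine 44, 58 → 102
The first pair merged (f, a) ends up deepest, at depth 4.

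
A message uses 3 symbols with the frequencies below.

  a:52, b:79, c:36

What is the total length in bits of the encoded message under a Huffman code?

Build the Huffman tree bottom-up:
c(36) + a(52) → 88
b(79) + 88 → 167
Total encoded bits = sum of merged weights = 88 + 167 = 255.

255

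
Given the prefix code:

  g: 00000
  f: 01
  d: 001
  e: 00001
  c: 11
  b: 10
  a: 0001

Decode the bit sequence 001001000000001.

ddga

Read left to right; each codeword is recognised as soon as it completes (prefix code):
  001→d | 001→d | 00000→g | 0001→a
Decoded message: ddga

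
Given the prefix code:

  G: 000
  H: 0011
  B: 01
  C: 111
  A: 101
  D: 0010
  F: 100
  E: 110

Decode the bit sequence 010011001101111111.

BHHBCC

Read left to right; each codeword is recognised as soon as it completes (prefix code):
  01→B | 0011→H | 0011→H | 01→B | 111→C | 111→C
Decoded message: BHHBCC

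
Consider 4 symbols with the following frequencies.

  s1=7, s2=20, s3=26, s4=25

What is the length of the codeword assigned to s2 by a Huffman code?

2

Repeatedly merge the two smallest:
combine s1(7), s2(20) → 27
combine s4(25), s3(26) → 51
combine 27, 51 → 78
s2's leaf is at depth 2, giving a 2-bit codeword.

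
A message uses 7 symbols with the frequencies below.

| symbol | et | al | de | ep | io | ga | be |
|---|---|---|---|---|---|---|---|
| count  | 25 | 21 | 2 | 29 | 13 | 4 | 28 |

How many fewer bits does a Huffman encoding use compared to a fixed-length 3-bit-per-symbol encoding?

57

Fixed-length: 3 bits × 122 symbols = 366 bits.
Huffman merges:
de(2) + ga(4) → 6
6 + io(13) → 19
19 + al(21) → 40
et(25) + be(28) → 53
ep(29) + 40 → 69
53 + 69 → 122
Huffman total = 6 + 19 + 40 + 53 + 69 + 122 = 309 bits.
Saving = 366 − 309 = 57 bits.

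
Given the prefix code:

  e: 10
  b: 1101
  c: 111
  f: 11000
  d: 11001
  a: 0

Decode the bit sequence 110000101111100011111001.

Read left to right; each codeword is recognised as soon as it completes (prefix code):
  11000→f | 0→a | 10→e | 111→c | 11000→f | 111→c | 11001→d
Decoded message: faecfcd

faecfcd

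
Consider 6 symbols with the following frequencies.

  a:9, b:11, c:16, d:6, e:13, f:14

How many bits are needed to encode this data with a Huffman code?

177

Greedily combine the two least-frequent nodes:
merge d(6) and a(9): 15
merge b(11) and e(13): 24
merge f(14) and 15: 29
merge c(16) and 24: 40
merge 29 and 40: 69
Each symbol's bit-cost is frequency × depth; summing gives 177 bits (equivalently 15 + 24 + 29 + 40 + 69).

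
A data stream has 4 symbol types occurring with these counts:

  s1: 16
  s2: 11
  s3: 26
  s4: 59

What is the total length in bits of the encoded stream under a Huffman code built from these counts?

192

Greedily combine the two least-frequent nodes:
merge s2(11) and s1(16): 27
merge s3(26) and 27: 53
merge 53 and s4(59): 112
Total encoded bits = sum of merged weights = 27 + 53 + 112 = 192.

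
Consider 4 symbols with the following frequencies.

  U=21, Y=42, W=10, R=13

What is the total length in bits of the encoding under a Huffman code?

153

Greedily combine the two least-frequent nodes:
combine W(10), R(13) → 23
combine U(21), 23 → 44
combine Y(42), 44 → 86
Each symbol's bit-cost is frequency × depth; summing gives 153 bits (equivalently 23 + 44 + 86).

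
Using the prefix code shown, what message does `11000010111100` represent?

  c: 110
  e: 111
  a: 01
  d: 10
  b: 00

cbaaeb

Read left to right; each codeword is recognised as soon as it completes (prefix code):
  110→c | 00→b | 01→a | 01→a | 111→e | 00→b
Decoded message: cbaaeb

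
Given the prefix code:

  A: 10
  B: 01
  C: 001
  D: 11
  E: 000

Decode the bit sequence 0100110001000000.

Read left to right; each codeword is recognised as soon as it completes (prefix code):
  01→B | 001→C | 10→A | 001→C | 000→E | 000→E
Decoded message: BCACEE

BCACEE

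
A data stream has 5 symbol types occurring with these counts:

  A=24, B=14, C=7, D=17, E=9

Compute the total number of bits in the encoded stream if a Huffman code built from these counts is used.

158

Merge the two smallest weights repeatedly:
C(7) + E(9) → 16
B(14) + 16 → 30
D(17) + A(24) → 41
30 + 41 → 71
Each symbol's bit-cost is frequency × depth; summing gives 158 bits (equivalently 16 + 30 + 41 + 71).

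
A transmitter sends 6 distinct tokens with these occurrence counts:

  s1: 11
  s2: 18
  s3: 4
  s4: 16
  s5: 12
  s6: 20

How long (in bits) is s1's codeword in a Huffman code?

4

Build the tree from the bottom:
combine s3(4), s1(11) → 15
combine s5(12), 15 → 27
combine s4(16), s2(18) → 34
combine s6(20), 27 → 47
combine 34, 47 → 81
s1's leaf is at depth 4, giving a 4-bit codeword.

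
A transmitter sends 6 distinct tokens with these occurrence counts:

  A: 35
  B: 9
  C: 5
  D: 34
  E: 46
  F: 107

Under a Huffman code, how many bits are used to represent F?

Huffman merges, smallest pair first:
C(5) + B(9) → 14
14 + D(34) → 48
A(35) + E(46) → 81
48 + 81 → 129
F(107) + 129 → 236
F is a child of the root — depth 1, so its codeword is a single bit.

1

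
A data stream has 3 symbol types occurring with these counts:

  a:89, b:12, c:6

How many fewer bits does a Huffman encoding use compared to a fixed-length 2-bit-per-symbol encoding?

89

Fixed-length: 2 bits × 107 symbols = 214 bits.
Huffman merges:
c(6) + b(12) → 18
18 + a(89) → 107
Huffman total = 18 + 107 = 125 bits.
Saving = 214 − 125 = 89 bits.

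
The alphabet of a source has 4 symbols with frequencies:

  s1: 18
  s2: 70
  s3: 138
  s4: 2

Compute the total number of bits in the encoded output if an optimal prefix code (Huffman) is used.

Merge the two smallest weights repeatedly:
s4(2) + s1(18) → 20
20 + s2(70) → 90
90 + s3(138) → 228
Each symbol's bit-cost is frequency × depth; summing gives 338 bits (equivalently 20 + 90 + 228).

338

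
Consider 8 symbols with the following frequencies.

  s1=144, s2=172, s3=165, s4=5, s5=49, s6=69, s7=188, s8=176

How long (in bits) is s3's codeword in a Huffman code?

3

Build the tree from the bottom:
s4(5) + s5(49) → 54
54 + s6(69) → 123
123 + s1(144) → 267
s3(165) + s2(172) → 337
s8(176) + s7(188) → 364
267 + 337 → 604
364 + 604 → 968
s3 sits 3 levels below the root, so its codeword is 3 bits.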